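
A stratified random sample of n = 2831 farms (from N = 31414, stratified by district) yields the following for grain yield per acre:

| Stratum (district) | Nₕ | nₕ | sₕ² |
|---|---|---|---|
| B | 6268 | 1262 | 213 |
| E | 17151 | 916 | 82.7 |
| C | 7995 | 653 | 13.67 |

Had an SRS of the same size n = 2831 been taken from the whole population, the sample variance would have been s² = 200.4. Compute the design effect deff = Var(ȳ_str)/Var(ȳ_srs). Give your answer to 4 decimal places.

Var(ȳ_str) = Σ Wₕ²(1−fₕ)sₕ²/nₕ with Wₕ = Nₕ/31414:
  B: (6268/31414)²·(1−1262/6268)·213/1262 = 0.0053665305
  E: (17151/31414)²·(1−916/17151)·82.7/916 = 0.025474478
  C: (7995/31414)²·(1−653/7995)·13.67/653 = 0.0012452074
  → Var(ȳ_str) = 0.032086216.
Var(ȳ_srs) = (1 − 2831/31414)·200.4/2831 = 0.064408386.
deff = 0.032086216 / 0.064408386 = 0.4982.

0.4982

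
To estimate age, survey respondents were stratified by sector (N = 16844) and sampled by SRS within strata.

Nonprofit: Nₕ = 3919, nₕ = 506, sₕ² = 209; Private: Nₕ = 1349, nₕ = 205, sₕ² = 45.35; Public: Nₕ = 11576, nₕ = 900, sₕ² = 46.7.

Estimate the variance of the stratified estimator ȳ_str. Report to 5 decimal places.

Var(ȳ_str) = Σₕ Wₕ²(1 − fₕ)sₕ²/nₕ with Wₕ = Nₕ/N, N = 16844.
Nonprofit: Wₕ = 0.23266445; term = 0.23266445²·(1 − 0.12911457)·209/506 = 0.019472282.
Private: Wₕ = 0.08008787; term = 0.08008787²·(1 − 0.15196442)·45.35/205 = 0.0012032917.
Public: Wₕ = 0.68724768; term = 0.68724768²·(1 − 0.07774706)·46.7/900 = 0.022602214.
Sum = 0.043277788.

0.04328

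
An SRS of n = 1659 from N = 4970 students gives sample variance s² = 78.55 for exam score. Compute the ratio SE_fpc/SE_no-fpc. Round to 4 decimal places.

0.8162

f = n/N = 1659/4970 = 0.33380282.
SE_no-fpc = √(s²/n) = 0.2175955; SE_fpc = √((1−f)s²/n) = 0.17760341.
Ratio = √(1−f) = 0.81620903.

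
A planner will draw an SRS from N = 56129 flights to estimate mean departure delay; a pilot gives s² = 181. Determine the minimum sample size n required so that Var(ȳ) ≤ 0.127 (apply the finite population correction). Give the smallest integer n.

Without fpc, n₀ = s²/D = 181/0.127 = 1425.1969.
With fpc, (1 − n/N)·s²/n ≤ D requires n ≥ n₀/(1 + n₀/N) = 1425.1969/(1 + 1425.1969/56129) = 1389.9052.
Rounding up, n = 1390.

1390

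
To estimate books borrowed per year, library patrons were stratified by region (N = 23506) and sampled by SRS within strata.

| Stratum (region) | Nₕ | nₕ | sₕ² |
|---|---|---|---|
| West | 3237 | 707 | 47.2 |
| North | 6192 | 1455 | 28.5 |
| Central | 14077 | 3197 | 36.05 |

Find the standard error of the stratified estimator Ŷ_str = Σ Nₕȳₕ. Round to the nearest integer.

Var(Ŷ_str) = Σₕ Nₕ²(1 − fₕ)sₕ²/nₕ.
West: 3237²·(1 − 707/3237)·47.2/707 = 546746.24.
North: 6192²·(1 − 1455/6192)·28.5/1455 = 574534.61.
Central: 14077²·(1 − 3197/14077)·36.05/3197 = 1.727037 × 10^6.
Sum = 2.8483179 × 10^6.
SE = √(2.8483179 × 10^6) = 1688.

1688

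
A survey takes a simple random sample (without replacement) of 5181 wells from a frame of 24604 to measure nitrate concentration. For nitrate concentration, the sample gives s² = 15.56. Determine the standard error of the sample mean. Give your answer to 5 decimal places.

0.04869

Under SRS without replacement, Var(ȳ) = (1 − f)·s²/n with f = n/N = 5181/24604 = 0.21057552.
Var(ȳ) = (1 − 0.21057552)·15.56/5181 = 0.78942448·0.0030032812 = 0.0023708637.
SE(ȳ) = √(0.0023708637) = 0.04869.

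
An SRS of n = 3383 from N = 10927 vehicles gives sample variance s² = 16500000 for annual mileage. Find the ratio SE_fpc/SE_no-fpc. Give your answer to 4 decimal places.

f = n/N = 3383/10927 = 0.30960007.
SE_no-fpc = √(s²/n) = 69.837868; SE_fpc = √((1−f)s²/n) = 58.0285.
Ratio = √(1−f) = 0.83090308.

0.8309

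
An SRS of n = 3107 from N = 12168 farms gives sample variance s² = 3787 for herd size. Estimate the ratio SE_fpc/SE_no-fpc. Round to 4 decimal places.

f = n/N = 3107/12168 = 0.25534188.
SE_no-fpc = √(s²/n) = 1.1040202; SE_fpc = √((1−f)s²/n) = 0.95269852.
Ratio = √(1−f) = 0.86293576.

0.8629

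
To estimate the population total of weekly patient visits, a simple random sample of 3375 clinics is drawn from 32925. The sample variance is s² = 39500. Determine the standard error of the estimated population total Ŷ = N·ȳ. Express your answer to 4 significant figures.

Var(Ŷ) = N²·Var(ȳ) = N²·(1 − n/N)·s²/n.
f = 3375/32925 = 0.10250569; Var(ȳ) = 0.89749431·39500/3375 = 10.504007.
Var(Ŷ) = 32925² · 10.504007 = 1.1386928 × 10^10.
SE(Ŷ) = √(1.1386928 × 10^10) = 106700.

106700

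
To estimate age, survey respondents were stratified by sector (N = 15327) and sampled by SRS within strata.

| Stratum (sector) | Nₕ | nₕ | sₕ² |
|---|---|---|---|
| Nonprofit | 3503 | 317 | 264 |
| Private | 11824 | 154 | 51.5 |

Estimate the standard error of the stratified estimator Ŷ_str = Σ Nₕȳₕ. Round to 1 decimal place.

7445.8

Var(Ŷ_str) = Σₕ Nₕ²(1 − fₕ)sₕ²/nₕ.
Nonprofit: 3503²·(1 − 317/3503)·264/317 = 9.2945972 × 10^6.
Private: 11824²·(1 − 154/11824)·51.5/154 = 4.6144696 × 10^7.
Sum = 5.5439293 × 10^7.
SE = √(5.5439293 × 10^7) = 7445.8.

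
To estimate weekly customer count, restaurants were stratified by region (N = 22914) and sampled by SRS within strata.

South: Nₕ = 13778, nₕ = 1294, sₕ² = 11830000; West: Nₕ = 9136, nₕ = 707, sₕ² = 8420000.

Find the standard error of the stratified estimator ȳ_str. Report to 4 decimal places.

Var(ȳ_str) = Σₕ Wₕ²(1 − fₕ)sₕ²/nₕ with Wₕ = Nₕ/N, N = 22914.
South: Wₕ = 0.60129179; term = 0.60129179²·(1 − 0.09391784)·11830000/1294 = 2994.9432.
West: Wₕ = 0.39870821; term = 0.39870821²·(1 − 0.07738616)·8420000/707 = 1746.7188.
Sum = 4741.662.
SE = √(4741.662) = 68.8597.

68.8597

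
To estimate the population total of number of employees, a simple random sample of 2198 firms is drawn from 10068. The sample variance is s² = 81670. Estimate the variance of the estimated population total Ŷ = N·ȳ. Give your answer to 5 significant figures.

Var(Ŷ) = N²·Var(ȳ) = N²·(1 − n/N)·s²/n.
f = 2198/10068 = 0.21831545; Var(ȳ) = 0.78168455·81670/2198 = 29.044666.
Var(Ŷ) = 10068² · 29.044666 = 2.9441016 × 10^9.

2.9441 × 10^9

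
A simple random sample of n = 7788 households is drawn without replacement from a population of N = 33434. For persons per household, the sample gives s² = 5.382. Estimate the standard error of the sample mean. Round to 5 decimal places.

Under SRS without replacement, Var(ȳ) = (1 − f)·s²/n with f = n/N = 7788/33434 = 0.23293653.
Var(ȳ) = (1 − 0.23293653)·5.382/7788 = 0.76706347·6.9106317 × 10^-4 = 5.3008932 × 10^-4.
SE(ȳ) = √(5.3008932 × 10^-4) = 0.02302.

0.02302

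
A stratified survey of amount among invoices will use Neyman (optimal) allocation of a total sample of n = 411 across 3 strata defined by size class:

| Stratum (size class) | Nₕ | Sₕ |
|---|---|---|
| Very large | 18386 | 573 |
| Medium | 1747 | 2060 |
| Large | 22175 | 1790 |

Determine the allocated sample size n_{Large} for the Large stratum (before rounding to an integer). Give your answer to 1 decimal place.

303.1

Neyman allocation: nₕ = n·NₕSₕ / Σⱼ NⱼSⱼ.
Σ NⱼSⱼ = 18386·573 + 1747·2060 + 22175·1790 = 5.3827248 × 10^7.
n_{Large} = 411·22175·1790 / (5.3827248 × 10^7) = 303.1.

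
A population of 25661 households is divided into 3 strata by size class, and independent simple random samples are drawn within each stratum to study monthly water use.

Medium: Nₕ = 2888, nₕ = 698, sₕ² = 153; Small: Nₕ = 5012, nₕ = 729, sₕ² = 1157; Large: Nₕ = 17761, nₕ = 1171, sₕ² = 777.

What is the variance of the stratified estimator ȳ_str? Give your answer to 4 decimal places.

Var(ȳ_str) = Σₕ Wₕ²(1 − fₕ)sₕ²/nₕ with Wₕ = Nₕ/N, N = 25661.
Medium: Wₕ = 0.11254433; term = 0.11254433²·(1 − 0.24168975)·153/698 = 0.0021053784.
Small: Wₕ = 0.19531585; term = 0.19531585²·(1 − 0.14545092)·1157/729 = 0.051738974.
Large: Wₕ = 0.69213982; term = 0.69213982²·(1 − 0.06593097)·777/1171 = 0.29691406.
Sum = 0.35075841.

0.3508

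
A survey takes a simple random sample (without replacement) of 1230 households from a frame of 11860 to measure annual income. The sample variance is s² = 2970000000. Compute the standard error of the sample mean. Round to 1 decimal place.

1471.1

Under SRS without replacement, Var(ȳ) = (1 − f)·s²/n with f = n/N = 1230/11860 = 0.10370995.
Var(ȳ) = (1 − 0.10370995)·2970000000/1230 = 0.89629005·2.4146341 × 10^6 = 2.1642126 × 10^6.
SE(ȳ) = √(2.1642126 × 10^6) = 1471.1.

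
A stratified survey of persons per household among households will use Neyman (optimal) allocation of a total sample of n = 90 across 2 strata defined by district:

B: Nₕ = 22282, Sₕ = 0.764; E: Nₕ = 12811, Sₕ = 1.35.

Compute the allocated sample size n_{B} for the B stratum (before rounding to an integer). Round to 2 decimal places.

Neyman allocation: nₕ = n·NₕSₕ / Σⱼ NⱼSⱼ.
Σ NⱼSⱼ = 22282·0.764 + 12811·1.35 = 34318.298.
n_{B} = 90·22282·0.764 / 34318.298 = 44.64.

44.64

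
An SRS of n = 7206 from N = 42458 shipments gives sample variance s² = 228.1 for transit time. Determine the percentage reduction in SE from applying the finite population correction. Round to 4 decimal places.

f = n/N = 7206/42458 = 0.16972067.
SE_no-fpc = √(s²/n) = 0.17791621; SE_fpc = √((1−f)s²/n) = 0.16211665.
Ratio = √(1−f) = 0.91119665. Reduction = 100·(1 − 0.91119665) = 8.8803%.

8.8803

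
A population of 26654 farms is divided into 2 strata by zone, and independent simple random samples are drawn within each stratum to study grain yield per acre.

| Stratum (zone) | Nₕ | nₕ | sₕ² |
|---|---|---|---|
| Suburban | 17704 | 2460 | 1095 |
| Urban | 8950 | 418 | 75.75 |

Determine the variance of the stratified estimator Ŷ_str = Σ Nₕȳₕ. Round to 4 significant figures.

1.340 × 10^8

Var(Ŷ_str) = Σₕ Nₕ²(1 − fₕ)sₕ²/nₕ.
Suburban: 17704²·(1 − 2460/17704)·1095/2460 = 1.2012941 × 10^8.
Urban: 8950²·(1 − 418/8950)·75.75/418 = 1.383822 × 10^7.
Sum = 1.3396763 × 10^8.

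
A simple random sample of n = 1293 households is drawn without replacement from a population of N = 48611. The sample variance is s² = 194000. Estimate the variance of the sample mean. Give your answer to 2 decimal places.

146.05

Under SRS without replacement, Var(ȳ) = (1 − f)·s²/n with f = n/N = 1293/48611 = 0.02659892.
Var(ȳ) = (1 − 0.02659892)·194000/1293 = 0.97340108·150.03867 = 146.0478.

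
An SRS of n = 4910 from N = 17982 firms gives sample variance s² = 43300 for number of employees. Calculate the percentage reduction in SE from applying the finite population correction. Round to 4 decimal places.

14.7387

f = n/N = 4910/17982 = 0.27305083.
SE_no-fpc = √(s²/n) = 2.9696359; SE_fpc = √((1−f)s²/n) = 2.5319506.
Ratio = √(1−f) = 0.85261314. Reduction = 100·(1 − 0.85261314) = 14.7387%.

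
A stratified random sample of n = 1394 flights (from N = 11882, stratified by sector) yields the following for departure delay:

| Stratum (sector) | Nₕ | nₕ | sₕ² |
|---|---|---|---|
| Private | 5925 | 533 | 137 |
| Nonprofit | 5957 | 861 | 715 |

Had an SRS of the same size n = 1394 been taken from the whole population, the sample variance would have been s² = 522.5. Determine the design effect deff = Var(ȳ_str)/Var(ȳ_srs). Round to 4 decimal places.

Var(ȳ_str) = Σ Wₕ²(1−fₕ)sₕ²/nₕ with Wₕ = Nₕ/11882:
  Private: (5925/11882)²·(1−533/5925)·137/533 = 0.058163764
  Nonprofit: (5957/11882)²·(1−861/5957)·715/861 = 0.17855862
  → Var(ȳ_str) = 0.23672238.
Var(ȳ_srs) = (1 − 1394/11882)·522.5/1394 = 0.33084658.
deff = 0.23672238 / 0.33084658 = 0.7155.

0.7155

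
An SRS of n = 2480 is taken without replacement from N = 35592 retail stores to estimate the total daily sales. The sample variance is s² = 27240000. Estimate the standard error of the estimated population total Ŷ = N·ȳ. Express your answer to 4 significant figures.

Var(Ŷ) = N²·Var(ȳ) = N²·(1 − n/N)·s²/n.
f = 2480/35592 = 0.06967858; Var(ȳ) = 0.93032142·27240000/2480 = 10218.53.
Var(Ŷ) = 35592² · 10218.53 = 1.2944736 × 10^13.
SE(Ŷ) = √(1.2944736 × 10^13) = 3.598 × 10^6.

3.598 × 10^6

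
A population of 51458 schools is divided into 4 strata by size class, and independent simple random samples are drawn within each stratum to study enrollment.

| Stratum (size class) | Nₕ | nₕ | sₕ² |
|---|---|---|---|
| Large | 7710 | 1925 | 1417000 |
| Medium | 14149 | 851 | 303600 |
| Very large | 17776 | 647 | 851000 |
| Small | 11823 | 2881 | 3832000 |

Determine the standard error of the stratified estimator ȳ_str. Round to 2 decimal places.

Var(ȳ_str) = Σₕ Wₕ²(1 − fₕ)sₕ²/nₕ with Wₕ = Nₕ/N, N = 51458.
Large: Wₕ = 0.14983093; term = 0.14983093²·(1 − 0.24967575)·1417000/1925 = 12.399125.
Medium: Wₕ = 0.27496211; term = 0.27496211²·(1 − 0.06014559)·303600/851 = 25.35003.
Very large: Wₕ = 0.34544677; term = 0.34544677²·(1 − 0.03639739)·851000/647 = 151.24657.
Small: Wₕ = 0.22976019; term = 0.22976019²·(1 − 0.24367758)·3832000/2881 = 53.105413.
Sum = 242.10114.
SE = √(242.10114) = 15.56.

15.56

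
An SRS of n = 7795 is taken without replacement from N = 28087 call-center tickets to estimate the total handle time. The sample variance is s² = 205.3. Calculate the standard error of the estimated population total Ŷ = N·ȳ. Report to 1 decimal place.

Var(Ŷ) = N²·Var(ȳ) = N²·(1 − n/N)·s²/n.
f = 7795/28087 = 0.27753053; Var(ȳ) = 0.72246947·205.3/7795 = 0.019027964.
Var(Ŷ) = 28087² · 0.019027964 = 1.5010772 × 10^7.
SE(Ŷ) = √(1.5010772 × 10^7) = 3874.4.

3874.4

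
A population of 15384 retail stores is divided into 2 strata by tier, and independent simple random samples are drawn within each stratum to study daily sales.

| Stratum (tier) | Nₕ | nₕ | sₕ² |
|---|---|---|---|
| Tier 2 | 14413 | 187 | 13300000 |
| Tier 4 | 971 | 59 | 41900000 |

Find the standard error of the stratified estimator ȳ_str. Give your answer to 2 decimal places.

Var(ȳ_str) = Σₕ Wₕ²(1 − fₕ)sₕ²/nₕ with Wₕ = Nₕ/N, N = 15384.
Tier 2: Wₕ = 0.93688248; term = 0.93688248²·(1 − 0.01297440)·13300000/187 = 61618.154.
Tier 4: Wₕ = 0.06311752; term = 0.06311752²·(1 − 0.06076210)·41900000/59 = 2657.2813.
Sum = 64275.435.
SE = √(64275.435) = 253.53.

253.53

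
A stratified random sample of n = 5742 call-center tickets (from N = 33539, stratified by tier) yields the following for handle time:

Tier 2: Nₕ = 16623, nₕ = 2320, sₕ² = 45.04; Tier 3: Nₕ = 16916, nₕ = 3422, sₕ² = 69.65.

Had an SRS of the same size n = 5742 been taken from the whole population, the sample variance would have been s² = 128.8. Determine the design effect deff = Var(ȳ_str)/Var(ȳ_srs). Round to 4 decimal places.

Var(ȳ_str) = Σ Wₕ²(1−fₕ)sₕ²/nₕ with Wₕ = Nₕ/33539:
  Tier 2: (16623/33539)²·(1−2320/16623)·45.04/2320 = 0.0041034271
  Tier 3: (16916/33539)²·(1−3422/16916)·69.65/3422 = 0.004130278
  → Var(ȳ_str) = 0.0082337051.
Var(ȳ_srs) = (1 − 5742/33539)·128.8/5742 = 0.018590903.
deff = 0.0082337051 / 0.018590903 = 0.4429.

0.4429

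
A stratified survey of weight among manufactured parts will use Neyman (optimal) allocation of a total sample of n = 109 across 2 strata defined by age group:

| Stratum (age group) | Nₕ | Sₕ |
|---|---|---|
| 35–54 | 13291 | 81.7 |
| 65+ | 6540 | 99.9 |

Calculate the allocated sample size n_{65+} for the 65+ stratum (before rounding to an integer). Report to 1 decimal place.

40.9

Neyman allocation: nₕ = n·NₕSₕ / Σⱼ NⱼSⱼ.
Σ NⱼSⱼ = 13291·81.7 + 6540·99.9 = 1.7392207 × 10^6.
n_{65+} = 109·6540·99.9 / (1.7392207 × 10^6) = 40.9.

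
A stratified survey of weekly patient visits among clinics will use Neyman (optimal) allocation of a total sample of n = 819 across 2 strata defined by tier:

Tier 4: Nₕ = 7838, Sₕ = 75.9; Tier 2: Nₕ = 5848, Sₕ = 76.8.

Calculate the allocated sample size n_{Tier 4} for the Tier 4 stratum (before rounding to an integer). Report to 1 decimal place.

Neyman allocation: nₕ = n·NₕSₕ / Σⱼ NⱼSⱼ.
Σ NⱼSⱼ = 7838·75.9 + 5848·76.8 = 1.0440306 × 10^6.
n_{Tier 4} = 819·7838·75.9 / (1.0440306 × 10^6) = 466.7.

466.7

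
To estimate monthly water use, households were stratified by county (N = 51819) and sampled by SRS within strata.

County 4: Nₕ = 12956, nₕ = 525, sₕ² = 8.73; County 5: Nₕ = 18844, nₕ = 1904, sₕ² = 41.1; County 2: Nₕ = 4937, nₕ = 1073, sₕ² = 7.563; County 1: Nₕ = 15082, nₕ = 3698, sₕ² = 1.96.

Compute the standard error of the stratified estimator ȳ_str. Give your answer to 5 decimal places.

Var(ȳ_str) = Σₕ Wₕ²(1 − fₕ)sₕ²/nₕ with Wₕ = Nₕ/N, N = 51819.
County 4: Wₕ = 0.25002412; term = 0.25002412²·(1 − 0.04052177)·8.73/525 = 9.9736446 × 10^-4.
County 5: Wₕ = 0.36365040; term = 0.36365040²·(1 − 0.10104012)·41.1/1904 = 0.0025661576.
County 2: Wₕ = 0.09527393; term = 0.09527393²·(1 − 0.21733846)·7.563/1073 = 5.0074494 × 10^-5.
County 1: Wₕ = 0.29105154; term = 0.29105154²·(1 − 0.24519295)·1.96/3698 = 3.3889482 × 10^-5.
Sum = 0.003647486.
SE = √(0.003647486) = 0.06039.

0.06039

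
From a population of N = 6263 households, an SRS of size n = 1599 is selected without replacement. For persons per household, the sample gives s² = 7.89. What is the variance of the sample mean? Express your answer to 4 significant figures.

0.003675

Under SRS without replacement, Var(ȳ) = (1 − f)·s²/n with f = n/N = 1599/6263 = 0.25530896.
Var(ȳ) = (1 − 0.25530896)·7.89/1599 = 0.74469104·0.004934334 = 0.0036745543.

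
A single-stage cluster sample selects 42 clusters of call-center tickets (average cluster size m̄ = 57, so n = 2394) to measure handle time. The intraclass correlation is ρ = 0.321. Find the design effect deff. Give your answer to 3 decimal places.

deff = 1 + (57 − 1)·0.321 = 1 + 17.976 = 18.976.

18.976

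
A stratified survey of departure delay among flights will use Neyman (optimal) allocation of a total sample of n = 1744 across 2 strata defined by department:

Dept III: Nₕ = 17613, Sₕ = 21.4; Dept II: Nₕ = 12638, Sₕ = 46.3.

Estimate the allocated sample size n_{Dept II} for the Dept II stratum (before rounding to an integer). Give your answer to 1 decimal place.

Neyman allocation: nₕ = n·NₕSₕ / Σⱼ NⱼSⱼ.
Σ NⱼSⱼ = 17613·21.4 + 12638·46.3 = 962057.6.
n_{Dept II} = 1744·12638·46.3 / 962057.6 = 1060.7.

1060.7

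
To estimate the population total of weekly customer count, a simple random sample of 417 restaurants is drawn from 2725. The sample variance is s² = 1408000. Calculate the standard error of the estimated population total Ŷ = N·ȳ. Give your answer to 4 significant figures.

Var(Ŷ) = N²·Var(ȳ) = N²·(1 − n/N)·s²/n.
f = 417/2725 = 0.15302752; Var(ȳ) = 0.84697248·1408000/417 = 2859.8016.
Var(Ŷ) = 2725² · 2859.8016 = 2.1235814 × 10^10.
SE(Ŷ) = √(2.1235814 × 10^10) = 145700.

145700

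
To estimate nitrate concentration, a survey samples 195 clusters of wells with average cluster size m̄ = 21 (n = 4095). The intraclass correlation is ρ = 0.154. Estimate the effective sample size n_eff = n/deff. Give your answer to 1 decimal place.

deff = 1 + (21 − 1)·0.154 = 1 + 3.08 = 4.08.
n_eff = 4095 / 4.08 = 1003.7.

1003.7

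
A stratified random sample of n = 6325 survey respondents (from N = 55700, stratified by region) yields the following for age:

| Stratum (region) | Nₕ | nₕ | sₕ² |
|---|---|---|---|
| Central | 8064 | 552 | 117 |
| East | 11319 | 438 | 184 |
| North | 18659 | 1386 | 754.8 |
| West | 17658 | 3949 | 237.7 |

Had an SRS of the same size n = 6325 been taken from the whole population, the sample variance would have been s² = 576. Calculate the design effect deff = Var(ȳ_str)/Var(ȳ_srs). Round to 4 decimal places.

1.0168

Var(ȳ_str) = Σ Wₕ²(1−fₕ)sₕ²/nₕ with Wₕ = Nₕ/55700:
  Central: (8064/55700)²·(1−552/8064)·117/552 = 0.0041384955
  East: (11319/55700)²·(1−438/11319)·184/438 = 0.016676703
  North: (18659/55700)²·(1−1386/18659)·754.8/1386 = 0.056573677
  West: (17658/55700)²·(1−3949/17658)·237.7/3949 = 0.00469655
  → Var(ȳ_str) = 0.082085426.
Var(ȳ_srs) = (1 − 6325/55700)·576/6325 = 0.080726081.
deff = 0.082085426 / 0.080726081 = 1.0168.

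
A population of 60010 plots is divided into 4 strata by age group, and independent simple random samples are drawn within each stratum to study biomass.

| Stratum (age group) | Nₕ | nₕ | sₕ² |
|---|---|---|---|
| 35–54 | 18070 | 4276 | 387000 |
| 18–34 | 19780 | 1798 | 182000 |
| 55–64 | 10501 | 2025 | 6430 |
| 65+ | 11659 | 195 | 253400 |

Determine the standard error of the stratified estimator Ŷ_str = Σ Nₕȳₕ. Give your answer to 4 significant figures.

482200

Var(Ŷ_str) = Σₕ Nₕ²(1 − fₕ)sₕ²/nₕ.
35–54: 18070²·(1 − 4276/18070)·387000/4276 = 2.2559093 × 10^10.
18–34: 19780²·(1 − 1798/19780)·182000/1798 = 3.6003604 × 10^10.
55–64: 10501²·(1 − 2025/10501)·6430/2025 = 2.8262303 × 10^8.
65+: 11659²·(1 − 195/11659)·253400/195 = 1.7368787 × 10^11.
Sum = 2.3253319 × 10^11.
SE = √(2.3253319 × 10^11) = 482200.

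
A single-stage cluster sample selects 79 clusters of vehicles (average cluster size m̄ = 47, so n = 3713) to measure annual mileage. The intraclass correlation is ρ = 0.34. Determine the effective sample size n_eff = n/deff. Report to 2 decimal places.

deff = 1 + (47 − 1)·0.34 = 1 + 15.64 = 16.64.
n_eff = 3713 / 16.64 = 223.14.

223.14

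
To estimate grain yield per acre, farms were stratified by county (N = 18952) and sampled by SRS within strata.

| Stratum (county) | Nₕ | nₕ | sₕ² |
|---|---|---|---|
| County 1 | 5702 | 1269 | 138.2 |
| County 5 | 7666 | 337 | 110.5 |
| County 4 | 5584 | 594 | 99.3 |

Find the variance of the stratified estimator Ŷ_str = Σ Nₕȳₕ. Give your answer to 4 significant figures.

2.583 × 10^7

Var(Ŷ_str) = Σₕ Nₕ²(1 − fₕ)sₕ²/nₕ.
County 1: 5702²·(1 − 1269/5702)·138.2/1269 = 2.7527791 × 10^6.
County 5: 7666²·(1 − 337/7666)·110.5/337 = 1.8422388 × 10^7.
County 4: 5584²·(1 − 594/5584)·99.3/594 = 4.6580995 × 10^6.
Sum = 2.5833267 × 10^7.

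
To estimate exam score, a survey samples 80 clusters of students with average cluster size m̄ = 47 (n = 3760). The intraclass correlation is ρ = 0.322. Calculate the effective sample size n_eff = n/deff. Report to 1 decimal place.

deff = 1 + (47 − 1)·0.322 = 1 + 14.812 = 15.812.
n_eff = 3760 / 15.812 = 237.8.

237.8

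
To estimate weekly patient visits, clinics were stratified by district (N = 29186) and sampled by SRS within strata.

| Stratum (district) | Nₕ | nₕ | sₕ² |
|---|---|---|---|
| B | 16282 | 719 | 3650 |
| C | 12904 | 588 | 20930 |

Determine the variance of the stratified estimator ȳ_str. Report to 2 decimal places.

8.15

Var(ȳ_str) = Σₕ Wₕ²(1 − fₕ)sₕ²/nₕ with Wₕ = Nₕ/N, N = 29186.
B: Wₕ = 0.55787021; term = 0.55787021²·(1 − 0.04415919)·3650/719 = 1.5101354.
C: Wₕ = 0.44212979; term = 0.44212979²·(1 − 0.04556727)·20930/588 = 6.6410505.
Sum = 8.1511859.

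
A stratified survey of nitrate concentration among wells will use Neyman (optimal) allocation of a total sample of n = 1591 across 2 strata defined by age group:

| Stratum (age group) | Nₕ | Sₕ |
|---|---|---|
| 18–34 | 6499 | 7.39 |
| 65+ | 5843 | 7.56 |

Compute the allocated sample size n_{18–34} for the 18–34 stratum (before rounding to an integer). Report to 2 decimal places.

828.76

Neyman allocation: nₕ = n·NₕSₕ / Σⱼ NⱼSⱼ.
Σ NⱼSⱼ = 6499·7.39 + 5843·7.56 = 92200.69.
n_{18–34} = 1591·6499·7.39 / 92200.69 = 828.76.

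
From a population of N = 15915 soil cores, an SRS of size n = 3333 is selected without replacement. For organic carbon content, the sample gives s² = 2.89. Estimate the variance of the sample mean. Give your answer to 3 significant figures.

Under SRS without replacement, Var(ȳ) = (1 − f)·s²/n with f = n/N = 3333/15915 = 0.20942507.
Var(ȳ) = (1 − 0.20942507)·2.89/3333 = 0.79057493·8.6708671 × 10^-4 = 6.8549701 × 10^-4.

6.85 × 10^-4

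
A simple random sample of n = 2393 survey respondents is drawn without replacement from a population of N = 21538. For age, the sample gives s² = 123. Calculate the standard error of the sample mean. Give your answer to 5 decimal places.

Under SRS without replacement, Var(ȳ) = (1 − f)·s²/n with f = n/N = 2393/21538 = 0.11110595.
Var(ȳ) = (1 − 0.11110595)·123/2393 = 0.88889405·0.051399916 = 0.04568908.
SE(ȳ) = √(0.04568908) = 0.21375.

0.21375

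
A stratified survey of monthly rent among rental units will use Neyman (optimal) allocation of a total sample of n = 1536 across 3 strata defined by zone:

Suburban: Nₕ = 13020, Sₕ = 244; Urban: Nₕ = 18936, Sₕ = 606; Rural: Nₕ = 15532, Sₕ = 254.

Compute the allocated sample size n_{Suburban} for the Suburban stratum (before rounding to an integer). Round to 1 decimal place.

Neyman allocation: nₕ = n·NₕSₕ / Σⱼ NⱼSⱼ.
Σ NⱼSⱼ = 13020·244 + 18936·606 + 15532·254 = 1.8597224 × 10^7.
n_{Suburban} = 1536·13020·244 / (1.8597224 × 10^7) = 262.4.

262.4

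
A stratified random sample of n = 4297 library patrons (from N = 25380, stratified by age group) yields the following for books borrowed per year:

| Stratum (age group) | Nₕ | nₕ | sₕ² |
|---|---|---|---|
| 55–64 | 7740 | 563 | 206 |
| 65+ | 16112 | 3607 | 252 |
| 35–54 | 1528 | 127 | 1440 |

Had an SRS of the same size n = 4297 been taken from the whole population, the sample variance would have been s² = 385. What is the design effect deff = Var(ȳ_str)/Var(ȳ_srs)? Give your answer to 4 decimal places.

1.2239

Var(ȳ_str) = Σ Wₕ²(1−fₕ)sₕ²/nₕ with Wₕ = Nₕ/25380:
  55–64: (7740/25380)²·(1−563/7740)·206/563 = 0.031554369
  65+: (16112/25380)²·(1−3607/16112)·252/3607 = 0.02185266
  35–54: (1528/25380)²·(1−127/1528)·1440/127 = 0.037682267
  → Var(ȳ_str) = 0.091089296.
Var(ȳ_srs) = (1 − 4297/25380)·385/4297 = 0.074427969.
deff = 0.091089296 / 0.074427969 = 1.2239.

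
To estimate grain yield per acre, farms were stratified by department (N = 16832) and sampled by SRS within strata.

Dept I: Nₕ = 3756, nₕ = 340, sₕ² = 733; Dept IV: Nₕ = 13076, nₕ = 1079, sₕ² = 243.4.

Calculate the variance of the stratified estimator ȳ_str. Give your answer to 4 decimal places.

0.2225

Var(ȳ_str) = Σₕ Wₕ²(1 − fₕ)sₕ²/nₕ with Wₕ = Nₕ/N, N = 16832.
Dept I: Wₕ = 0.22314639; term = 0.22314639²·(1 − 0.09052183)·733/340 = 0.097633095.
Dept IV: Wₕ = 0.77685361; term = 0.77685361²·(1 − 0.08251759)·243.4/1079 = 0.12490369.
Sum = 0.22253679.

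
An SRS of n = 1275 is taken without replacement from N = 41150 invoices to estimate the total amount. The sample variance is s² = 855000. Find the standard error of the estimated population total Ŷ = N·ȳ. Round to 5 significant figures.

1.0490 × 10^6

Var(Ŷ) = N²·Var(ȳ) = N²·(1 − n/N)·s²/n.
f = 1275/41150 = 0.03098420; Var(ȳ) = 0.96901580·855000/1275 = 649.81059.
Var(Ŷ) = 41150² · 649.81059 = 1.1003389 × 10^12.
SE(Ŷ) = √(1.1003389 × 10^12) = 1.0490 × 10^6.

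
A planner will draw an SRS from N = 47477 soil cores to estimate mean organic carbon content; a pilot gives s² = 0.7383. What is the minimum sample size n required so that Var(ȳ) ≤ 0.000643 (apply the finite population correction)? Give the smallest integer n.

1122

Without fpc, n₀ = s²/D = 0.7383/0.000643 = 1148.2115.
With fpc, (1 − n/N)·s²/n ≤ D requires n ≥ n₀/(1 + n₀/N) = 1148.2115/(1 + 1148.2115/47477) = 1121.0982.
Rounding up, n = 1122.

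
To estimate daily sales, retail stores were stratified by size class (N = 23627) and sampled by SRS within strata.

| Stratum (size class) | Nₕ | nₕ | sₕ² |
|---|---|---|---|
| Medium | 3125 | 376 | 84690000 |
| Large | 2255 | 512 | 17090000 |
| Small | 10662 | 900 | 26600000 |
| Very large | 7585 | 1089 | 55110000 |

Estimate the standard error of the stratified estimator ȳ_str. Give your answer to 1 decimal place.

117.0

Var(ȳ_str) = Σₕ Wₕ²(1 − fₕ)sₕ²/nₕ with Wₕ = Nₕ/N, N = 23627.
Medium: Wₕ = 0.13226394; term = 0.13226394²·(1 − 0.12032000)·84690000/376 = 3466.1862.
Large: Wₕ = 0.09544166; term = 0.09544166²·(1 − 0.22705100)·17090000/512 = 235.01678.
Small: Wₕ = 0.45126339; term = 0.45126339²·(1 − 0.08441193)·26600000/900 = 5510.6071.
Very large: Wₕ = 0.32103102; term = 0.32103102²·(1 − 0.14357284)·55110000/1089 = 4466.7019.
Sum = 13678.512.
SE = √(13678.512) = 117.0.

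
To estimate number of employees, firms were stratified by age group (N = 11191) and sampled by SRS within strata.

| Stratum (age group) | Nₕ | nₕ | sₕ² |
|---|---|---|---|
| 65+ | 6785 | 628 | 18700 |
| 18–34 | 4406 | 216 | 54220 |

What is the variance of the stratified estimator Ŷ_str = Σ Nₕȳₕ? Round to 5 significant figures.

5.8780 × 10^9

Var(Ŷ_str) = Σₕ Nₕ²(1 − fₕ)sₕ²/nₕ.
65+: 6785²·(1 − 628/6785)·18700/628 = 1.2439444 × 10^9.
18–34: 4406²·(1 − 216/4406)·54220/216 = 4.634088 × 10^9.
Sum = 5.8780324 × 10^9.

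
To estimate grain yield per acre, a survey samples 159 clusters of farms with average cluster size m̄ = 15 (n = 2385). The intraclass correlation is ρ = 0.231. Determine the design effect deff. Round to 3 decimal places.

4.234

deff = 1 + (15 − 1)·0.231 = 1 + 3.234 = 4.234.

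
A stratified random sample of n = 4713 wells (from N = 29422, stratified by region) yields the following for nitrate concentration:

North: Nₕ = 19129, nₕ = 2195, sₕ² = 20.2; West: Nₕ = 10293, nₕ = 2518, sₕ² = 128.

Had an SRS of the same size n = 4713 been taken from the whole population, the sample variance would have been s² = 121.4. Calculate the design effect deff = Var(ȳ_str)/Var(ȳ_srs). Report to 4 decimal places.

Var(ȳ_str) = Σ Wₕ²(1−fₕ)sₕ²/nₕ with Wₕ = Nₕ/29422:
  North: (19129/29422)²·(1−2195/19129)·20.2/2195 = 0.0034436919
  West: (10293/29422)²·(1−2518/10293)·128/2518 = 0.0046995063
  → Var(ȳ_str) = 0.0081431982.
Var(ȳ_srs) = (1 − 4713/29422)·121.4/4713 = 0.021632376.
deff = 0.0081431982 / 0.021632376 = 0.3764.

0.3764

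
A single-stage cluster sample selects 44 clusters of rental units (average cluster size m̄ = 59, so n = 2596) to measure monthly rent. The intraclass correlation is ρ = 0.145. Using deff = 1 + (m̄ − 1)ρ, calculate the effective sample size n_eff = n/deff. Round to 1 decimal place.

deff = 1 + (59 − 1)·0.145 = 1 + 8.41 = 9.41.
n_eff = 2596 / 9.41 = 275.9.

275.9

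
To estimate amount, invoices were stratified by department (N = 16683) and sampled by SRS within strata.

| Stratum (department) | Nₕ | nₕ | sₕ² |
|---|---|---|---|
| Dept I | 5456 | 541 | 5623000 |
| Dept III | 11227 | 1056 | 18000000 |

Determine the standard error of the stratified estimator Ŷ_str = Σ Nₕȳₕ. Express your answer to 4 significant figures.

1.492 × 10^6

Var(Ŷ_str) = Σₕ Nₕ²(1 − fₕ)sₕ²/nₕ.
Dept I: 5456²·(1 − 541/5456)·5623000/541 = 2.7872037 × 10^11.
Dept III: 11227²·(1 − 1056/11227)·18000000/1056 = 1.9464173 × 10^12.
Sum = 2.2251377 × 10^12.
SE = √(2.2251377 × 10^12) = 1.492 × 10^6.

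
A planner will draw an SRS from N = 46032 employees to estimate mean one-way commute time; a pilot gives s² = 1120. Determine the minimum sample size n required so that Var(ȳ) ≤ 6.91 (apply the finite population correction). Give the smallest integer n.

162

Without fpc, n₀ = s²/D = 1120/6.91 = 162.0839.
With fpc, (1 − n/N)·s²/n ≤ D requires n ≥ n₀/(1 + n₀/N) = 162.0839/(1 + 162.0839/46032) = 161.5152.
Rounding up, n = 162.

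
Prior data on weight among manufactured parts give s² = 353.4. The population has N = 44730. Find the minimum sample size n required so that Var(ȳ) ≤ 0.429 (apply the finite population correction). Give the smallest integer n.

Without fpc, n₀ = s²/D = 353.4/0.429 = 823.7762.
With fpc, (1 − n/N)·s²/n ≤ D requires n ≥ n₀/(1 + n₀/N) = 823.7762/(1 + 823.7762/44730) = 808.8794.
Rounding up, n = 809.

809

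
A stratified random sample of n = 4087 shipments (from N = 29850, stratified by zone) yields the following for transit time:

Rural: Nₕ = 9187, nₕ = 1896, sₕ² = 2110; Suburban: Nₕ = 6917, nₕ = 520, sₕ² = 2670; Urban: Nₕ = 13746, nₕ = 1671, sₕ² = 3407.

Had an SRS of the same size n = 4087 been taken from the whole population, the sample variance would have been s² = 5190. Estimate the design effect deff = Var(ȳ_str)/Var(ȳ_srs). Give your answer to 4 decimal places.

Var(ȳ_str) = Σ Wₕ²(1−fₕ)sₕ²/nₕ with Wₕ = Nₕ/29850:
  Rural: (9187/29850)²·(1−1896/9187)·2110/1896 = 0.083659693
  Suburban: (6917/29850)²·(1−520/6917)·2670/520 = 0.25498426
  Urban: (13746/29850)²·(1−1671/13746)·3407/1671 = 0.37981358
  → Var(ȳ_str) = 0.71845753.
Var(ȳ_srs) = (1 − 4087/29850)·5190/4087 = 1.0960108.
deff = 0.71845753 / 1.0960108 = 0.6555.

0.6555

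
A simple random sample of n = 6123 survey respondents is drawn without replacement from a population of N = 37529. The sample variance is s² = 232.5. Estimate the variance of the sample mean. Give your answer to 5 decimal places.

Under SRS without replacement, Var(ȳ) = (1 − f)·s²/n with f = n/N = 6123/37529 = 0.16315383.
Var(ȳ) = (1 − 0.16315383)·232.5/6123 = 0.83684617·0.037971583 = 0.031776374.

0.03178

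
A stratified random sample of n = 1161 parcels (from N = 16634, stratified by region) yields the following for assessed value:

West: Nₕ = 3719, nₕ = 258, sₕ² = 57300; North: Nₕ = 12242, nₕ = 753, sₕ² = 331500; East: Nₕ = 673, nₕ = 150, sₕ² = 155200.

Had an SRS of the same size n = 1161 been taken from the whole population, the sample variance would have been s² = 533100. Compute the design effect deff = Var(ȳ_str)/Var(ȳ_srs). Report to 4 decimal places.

Var(ȳ_str) = Σ Wₕ²(1−fₕ)sₕ²/nₕ with Wₕ = Nₕ/16634:
  West: (3719/16634)²·(1−258/3719)·57300/258 = 10.331641
  North: (12242/16634)²·(1−753/12242)·331500/753 = 223.78438
  East: (673/16634)²·(1−150/673)·155200/150 = 1.3162058
  → Var(ȳ_str) = 235.43223.
Var(ȳ_srs) = (1 − 1161/16634)·533100/1161 = 427.12431.
deff = 235.43223 / 427.12431 = 0.5512.

0.5512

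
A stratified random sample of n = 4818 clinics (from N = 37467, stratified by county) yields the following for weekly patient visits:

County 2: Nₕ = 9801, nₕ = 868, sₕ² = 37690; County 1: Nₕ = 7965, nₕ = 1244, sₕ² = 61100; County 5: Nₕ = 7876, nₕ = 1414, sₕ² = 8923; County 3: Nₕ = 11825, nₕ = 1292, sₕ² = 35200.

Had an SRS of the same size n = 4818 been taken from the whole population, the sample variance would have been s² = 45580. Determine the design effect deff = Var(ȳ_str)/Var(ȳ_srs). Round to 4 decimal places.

0.8767

Var(ȳ_str) = Σ Wₕ²(1−fₕ)sₕ²/nₕ with Wₕ = Nₕ/37467:
  County 2: (9801/37467)²·(1−868/9801)·37690/868 = 2.7081723
  County 1: (7965/37467)²·(1−1244/7965)·61100/1244 = 1.8730211
  County 5: (7876/37467)²·(1−1414/7876)·8923/1414 = 0.22878961
  County 3: (11825/37467)²·(1−1292/11825)·35200/1292 = 2.4173278
  → Var(ȳ_str) = 7.2273108.
Var(ȳ_srs) = (1 − 4818/37467)·45580/4818 = 8.2438198.
deff = 7.2273108 / 8.2438198 = 0.8767.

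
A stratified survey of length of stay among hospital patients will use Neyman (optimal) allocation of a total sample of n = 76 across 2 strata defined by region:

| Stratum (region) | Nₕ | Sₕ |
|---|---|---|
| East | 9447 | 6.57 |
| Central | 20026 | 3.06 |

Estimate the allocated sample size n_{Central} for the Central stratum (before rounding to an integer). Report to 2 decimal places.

Neyman allocation: nₕ = n·NₕSₕ / Σⱼ NⱼSⱼ.
Σ NⱼSⱼ = 9447·6.57 + 20026·3.06 = 123346.35.
n_{Central} = 76·20026·3.06 / 123346.35 = 37.76.

37.76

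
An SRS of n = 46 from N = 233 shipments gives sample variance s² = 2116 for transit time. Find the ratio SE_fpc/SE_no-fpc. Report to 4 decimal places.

f = n/N = 46/233 = 0.19742489.
SE_no-fpc = √(s²/n) = 6.78233; SE_fpc = √((1−f)s²/n) = 6.0760559.
Ratio = √(1−f) = 0.89586556.

0.8959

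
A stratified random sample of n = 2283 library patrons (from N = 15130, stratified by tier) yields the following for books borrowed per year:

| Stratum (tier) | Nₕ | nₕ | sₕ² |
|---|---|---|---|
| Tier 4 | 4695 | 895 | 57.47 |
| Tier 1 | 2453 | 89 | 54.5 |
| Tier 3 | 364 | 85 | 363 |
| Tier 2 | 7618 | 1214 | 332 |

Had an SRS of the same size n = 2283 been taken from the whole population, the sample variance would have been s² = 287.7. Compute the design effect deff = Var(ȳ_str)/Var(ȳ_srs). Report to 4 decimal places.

Var(ȳ_str) = Σ Wₕ²(1−fₕ)sₕ²/nₕ with Wₕ = Nₕ/15130:
  Tier 4: (4695/15130)²·(1−895/4695)·57.47/895 = 0.0050044862
  Tier 1: (2453/15130)²·(1−89/2453)·54.5/89 = 0.015512209
  Tier 3: (364/15130)²·(1−85/364)·363/85 = 0.0018945908
  Tier 2: (7618/15130)²·(1−1214/7618)·332/1214 = 0.058281918
  → Var(ȳ_str) = 0.080693204.
Var(ȳ_srs) = (1 − 2283/15130)·287.7/2283 = 0.1070032.
deff = 0.080693204 / 0.1070032 = 0.7541.

0.7541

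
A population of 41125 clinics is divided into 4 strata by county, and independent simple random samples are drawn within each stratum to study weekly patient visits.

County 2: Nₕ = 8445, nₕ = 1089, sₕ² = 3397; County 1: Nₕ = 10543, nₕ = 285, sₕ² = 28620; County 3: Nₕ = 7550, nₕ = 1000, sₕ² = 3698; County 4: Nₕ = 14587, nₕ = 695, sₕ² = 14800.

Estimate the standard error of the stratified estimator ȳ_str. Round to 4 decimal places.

3.0325

Var(ȳ_str) = Σₕ Wₕ²(1 − fₕ)sₕ²/nₕ with Wₕ = Nₕ/N, N = 41125.
County 2: Wₕ = 0.20534954; term = 0.20534954²·(1 − 0.12895204)·3397/1089 = 0.11457694.
County 1: Wₕ = 0.25636474; term = 0.25636474²·(1 − 0.02703215)·28620/285 = 6.4215497.
County 3: Wₕ = 0.18358663; term = 0.18358663²·(1 − 0.13245033)·3698/1000 = 0.10812929.
County 4: Wₕ = 0.35469909; term = 0.35469909²·(1 − 0.04764516)·14800/695 = 2.5515016.
Sum = 9.1957575.
SE = √(9.1957575) = 3.0325.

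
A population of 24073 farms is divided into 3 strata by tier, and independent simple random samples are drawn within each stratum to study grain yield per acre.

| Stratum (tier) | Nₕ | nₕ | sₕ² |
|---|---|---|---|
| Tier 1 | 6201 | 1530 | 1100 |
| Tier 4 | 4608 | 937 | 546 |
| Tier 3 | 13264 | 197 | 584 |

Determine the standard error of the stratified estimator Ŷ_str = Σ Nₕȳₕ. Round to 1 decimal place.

Var(Ŷ_str) = Σₕ Nₕ²(1 − fₕ)sₕ²/nₕ.
Tier 1: 6201²·(1 − 1530/6201)·1100/1530 = 2.0824417 × 10^7.
Tier 4: 4608²·(1 − 937/4608)·546/937 = 9.8571169 × 10^6.
Tier 3: 13264²·(1 − 197/13264)·584/197 = 5.1380346 × 10^8.
Sum = 5.4448499 × 10^8.
SE = √(5.4448499 × 10^8) = 23334.2.

23334.2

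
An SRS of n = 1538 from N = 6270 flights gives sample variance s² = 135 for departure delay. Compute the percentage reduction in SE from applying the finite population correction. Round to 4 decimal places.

f = n/N = 1538/6270 = 0.24529506.
SE_no-fpc = √(s²/n) = 0.29627071; SE_fpc = √((1−f)s²/n) = 0.25738149.
Ratio = √(1−f) = 0.86873756. Reduction = 100·(1 − 0.86873756) = 13.1262%.

13.1262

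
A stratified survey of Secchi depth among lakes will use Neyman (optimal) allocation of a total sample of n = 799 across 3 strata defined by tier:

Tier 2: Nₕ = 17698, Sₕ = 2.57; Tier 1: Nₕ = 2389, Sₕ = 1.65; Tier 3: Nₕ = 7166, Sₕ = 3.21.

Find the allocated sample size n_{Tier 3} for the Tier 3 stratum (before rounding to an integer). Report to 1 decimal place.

253.8

Neyman allocation: nₕ = n·NₕSₕ / Σⱼ NⱼSⱼ.
Σ NⱼSⱼ = 17698·2.57 + 2389·1.65 + 7166·3.21 = 72428.57.
n_{Tier 3} = 799·7166·3.21 / 72428.57 = 253.8.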